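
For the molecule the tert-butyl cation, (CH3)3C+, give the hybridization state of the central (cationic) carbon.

sp²

Three σ bonds and an empty p orbital; no lone pair → steric number 3 → sp2 and planar.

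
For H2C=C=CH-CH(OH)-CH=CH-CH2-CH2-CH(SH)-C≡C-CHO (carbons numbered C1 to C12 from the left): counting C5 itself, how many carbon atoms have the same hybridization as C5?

C5 is sp2 (one π bond).
C1: sp2 ✓
C2: sp
C3: sp2 ✓
C4: sp3
C5: sp2 ✓
C6: sp2 ✓
C7: sp3
C8: sp3
C9: sp3
C10: sp
C11: sp
C12: sp2 ✓
5 carbons are sp2.

5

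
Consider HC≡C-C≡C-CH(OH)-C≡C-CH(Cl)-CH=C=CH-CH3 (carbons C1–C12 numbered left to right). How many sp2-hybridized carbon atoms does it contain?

2

C1: sp
C2: sp
C3: sp
C4: sp
C5: sp3
C6: sp
C7: sp
C8: sp3
C9: sp2 ✓
C10: sp
C11: sp2 ✓
C12: sp3
C9, C11 → 2 sp2 carbons.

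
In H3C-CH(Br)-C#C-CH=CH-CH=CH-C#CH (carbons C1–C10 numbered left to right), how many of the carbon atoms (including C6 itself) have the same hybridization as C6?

4

C6 is sp2 (one π bond).
C1: sp3
C2: sp3
C3: sp
C4: sp
C5: sp2 ✓
C6: sp2 ✓
C7: sp2 ✓
C8: sp2 ✓
C9: sp
C10: sp
4 carbons are sp2.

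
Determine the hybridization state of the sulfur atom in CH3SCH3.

sp3

The sulfur atom — 2 σ bonds and 2 lone pairs. Steric number 4, so sp3.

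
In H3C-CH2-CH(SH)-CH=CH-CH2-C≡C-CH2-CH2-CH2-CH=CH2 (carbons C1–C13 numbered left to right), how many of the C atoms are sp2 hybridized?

C1: sp3
C2: sp3
C3: sp3
C4: sp2 ✓
C5: sp2 ✓
C6: sp3
C7: sp
C8: sp
C9: sp3
C10: sp3
C11: sp3
C12: sp2 ✓
C13: sp2 ✓
C4, C5, C12, C13 → 4 sp2 carbons.

4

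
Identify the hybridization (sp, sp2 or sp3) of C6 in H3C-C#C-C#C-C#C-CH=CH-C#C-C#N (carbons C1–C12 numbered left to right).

sp

C6 has 2 σ bonds, plus two π bonds: steric number 2 → sp.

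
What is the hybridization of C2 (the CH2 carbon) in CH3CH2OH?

sp^3

C2 (the CH2 carbon) is sp3: 4 σ bonds, 4 electron-density regions.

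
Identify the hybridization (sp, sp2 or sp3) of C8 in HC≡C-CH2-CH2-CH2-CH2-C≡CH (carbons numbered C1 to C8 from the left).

sp

C8 is sp: 2 σ bonds, plus two π bonds, 2 electron-density regions.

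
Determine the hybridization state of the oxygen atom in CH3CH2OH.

The oxygen atom: 2 σ bonds and 2 lone pairs; 4 regions of electron density → sp3.

sp3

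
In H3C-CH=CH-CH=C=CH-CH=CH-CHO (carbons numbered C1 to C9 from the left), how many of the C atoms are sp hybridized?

C1: sp3
C2: sp2
C3: sp2
C4: sp2
C5: sp ✓
C6: sp2
C7: sp2
C8: sp2
C9: sp2
C5 → 1 sp carbon.

1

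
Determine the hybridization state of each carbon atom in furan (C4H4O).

Each carbon atom (3 σ bonds, plus one π bond) has steric number 3: sp2.

sp^2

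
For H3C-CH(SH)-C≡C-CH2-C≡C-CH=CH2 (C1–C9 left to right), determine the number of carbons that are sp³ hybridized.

C1: sp3 ✓
C2: sp3 ✓
C3: sp
C4: sp
C5: sp3 ✓
C6: sp
C7: sp
C8: sp2
C9: sp2
C1, C2, C5 → 3 sp3 carbons.

3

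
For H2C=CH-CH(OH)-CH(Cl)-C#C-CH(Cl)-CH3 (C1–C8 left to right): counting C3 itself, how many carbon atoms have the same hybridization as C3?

4

C3 is sp3 (only σ bonds).
C1: sp2
C2: sp2
C3: sp3 ✓
C4: sp3 ✓
C5: sp
C6: sp
C7: sp3 ✓
C8: sp3 ✓
4 carbons are sp3.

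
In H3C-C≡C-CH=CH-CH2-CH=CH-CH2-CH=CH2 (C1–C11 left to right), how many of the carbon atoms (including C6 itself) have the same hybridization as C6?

3

C6 is sp3 (only σ bonds).
C1: sp3 ✓
C2: sp
C3: sp
C4: sp2
C5: sp2
C6: sp3 ✓
C7: sp2
C8: sp2
C9: sp3 ✓
C10: sp2
C11: sp2
3 carbons are sp3.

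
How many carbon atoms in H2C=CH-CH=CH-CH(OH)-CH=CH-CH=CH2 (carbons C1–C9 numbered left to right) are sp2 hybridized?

C1: sp2 ✓
C2: sp2 ✓
C3: sp2 ✓
C4: sp2 ✓
C5: sp3
C6: sp2 ✓
C7: sp2 ✓
C8: sp2 ✓
C9: sp2 ✓
C1, C2, C3, C4, C6, C7, C8, C9 → 8 sp2 carbons.

8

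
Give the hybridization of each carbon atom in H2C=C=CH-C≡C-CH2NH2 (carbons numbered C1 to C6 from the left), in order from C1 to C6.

C1 sp2, C2 sp, C3 sp2, C4 sp, C5 sp, C6 sp3

C1 is sp2: 3 σ bonds, plus one π bond, 3 electron-density regions.
C2 — 2 σ bonds, plus two π bonds. Steric number 2, so sp.
C3: 3 σ bonds, plus one π bond; 3 regions of electron density → sp2.
C4 — 2 σ bonds, plus two π bonds. Steric number 2, so sp.
C5 carries 2 σ bonds, plus two π bonds, giving a steric number of 2, so it is sp.
C6 is sp3: 4 σ bonds, 4 electron-density regions.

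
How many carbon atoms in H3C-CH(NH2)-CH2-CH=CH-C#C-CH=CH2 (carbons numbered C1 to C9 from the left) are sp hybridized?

2

C1: sp3
C2: sp3
C3: sp3
C4: sp2
C5: sp2
C6: sp ✓
C7: sp ✓
C8: sp2
C9: sp2
C6, C7 → 2 sp carbons.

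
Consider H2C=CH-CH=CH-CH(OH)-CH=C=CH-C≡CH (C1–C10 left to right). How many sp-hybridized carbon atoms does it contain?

3

C1: sp2
C2: sp2
C3: sp2
C4: sp2
C5: sp3
C6: sp2
C7: sp ✓
C8: sp2
C9: sp ✓
C10: sp ✓
C7, C9, C10 → 3 sp carbons.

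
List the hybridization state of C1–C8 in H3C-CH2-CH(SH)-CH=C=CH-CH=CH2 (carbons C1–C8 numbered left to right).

C1 sp3, C2 sp3, C3 sp3, C4 sp2, C5 sp, C6 sp2, C7 sp2, C8 sp2

C1 is sp3: 4 σ bonds, 4 electron-density regions.
C2 is sp3: 4 σ bonds, 4 electron-density regions.
C3 is sp3: 4 σ bonds, 4 electron-density regions.
C4 (3 σ bonds, plus one π bond) has steric number 3: sp2.
C5: 2 σ bonds, plus two π bonds; 2 regions of electron density → sp.
C6 has 3 σ bonds, plus one π bond: steric number 3 → sp2.
C7 is sp2: 3 σ bonds, plus one π bond, 3 electron-density regions.
C8: 3 σ bonds, plus one π bond — 3 electron domains, sp2.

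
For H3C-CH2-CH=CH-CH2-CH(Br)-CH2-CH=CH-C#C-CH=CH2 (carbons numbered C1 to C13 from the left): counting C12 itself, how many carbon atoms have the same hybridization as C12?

6

C12 is sp2 (one π bond).
C1: sp3
C2: sp3
C3: sp2 ✓
C4: sp2 ✓
C5: sp3
C6: sp3
C7: sp3
C8: sp2 ✓
C9: sp2 ✓
C10: sp
C11: sp
C12: sp2 ✓
C13: sp2 ✓
6 carbons are sp2.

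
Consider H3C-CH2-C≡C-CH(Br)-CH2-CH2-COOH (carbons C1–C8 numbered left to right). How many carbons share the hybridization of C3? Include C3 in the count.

2

C3 is sp (two π bonds).
C1: sp3
C2: sp3
C3: sp ✓
C4: sp ✓
C5: sp3
C6: sp3
C7: sp3
C8: sp2
2 carbons are sp.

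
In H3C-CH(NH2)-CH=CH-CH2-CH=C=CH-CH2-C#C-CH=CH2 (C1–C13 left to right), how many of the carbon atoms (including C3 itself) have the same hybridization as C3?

6

C3 is sp2 (one π bond).
C1: sp3
C2: sp3
C3: sp2 ✓
C4: sp2 ✓
C5: sp3
C6: sp2 ✓
C7: sp
C8: sp2 ✓
C9: sp3
C10: sp
C11: sp
C12: sp2 ✓
C13: sp2 ✓
6 carbons are sp2.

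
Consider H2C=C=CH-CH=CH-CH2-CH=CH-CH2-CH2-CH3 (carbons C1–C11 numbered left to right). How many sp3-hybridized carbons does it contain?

4

C1: sp2
C2: sp
C3: sp2
C4: sp2
C5: sp2
C6: sp3 ✓
C7: sp2
C8: sp2
C9: sp3 ✓
C10: sp3 ✓
C11: sp3 ✓
C6, C9, C10, C11 → 4 sp3 carbons.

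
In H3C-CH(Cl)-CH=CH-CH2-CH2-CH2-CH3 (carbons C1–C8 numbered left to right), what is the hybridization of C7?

C7: 4 σ bonds — 4 electron domains, sp3.

sp3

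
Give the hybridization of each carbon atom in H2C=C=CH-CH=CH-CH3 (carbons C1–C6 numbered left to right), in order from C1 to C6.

C1 sp2, C2 sp, C3 sp2, C4 sp2, C5 sp2, C6 sp3

C1 is sp2: 3 σ bonds, plus one π bond, 3 electron-density regions.
C2 is sp: 2 σ bonds, plus two π bonds, 2 electron-density regions.
C3 is sp2: 3 σ bonds, plus one π bond, 3 electron-density regions.
C4: 3 σ bonds, plus one π bond; 3 regions of electron density → sp2.
C5 (3 σ bonds, plus one π bond) has steric number 3: sp2.
C6 carries 4 σ bonds, giving a steric number of 4, so it is sp3.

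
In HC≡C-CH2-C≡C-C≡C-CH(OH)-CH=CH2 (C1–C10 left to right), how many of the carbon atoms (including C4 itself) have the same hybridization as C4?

C4 is sp (two π bonds).
C1: sp ✓
C2: sp ✓
C3: sp3
C4: sp ✓
C5: sp ✓
C6: sp ✓
C7: sp ✓
C8: sp3
C9: sp2
C10: sp2
6 carbons are sp.

6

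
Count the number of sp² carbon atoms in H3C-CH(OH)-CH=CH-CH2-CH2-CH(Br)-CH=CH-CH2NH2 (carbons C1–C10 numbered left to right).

C1: sp3
C2: sp3
C3: sp2 ✓
C4: sp2 ✓
C5: sp3
C6: sp3
C7: sp3
C8: sp2 ✓
C9: sp2 ✓
C10: sp3
C3, C4, C8, C9 → 4 sp2 carbons.

4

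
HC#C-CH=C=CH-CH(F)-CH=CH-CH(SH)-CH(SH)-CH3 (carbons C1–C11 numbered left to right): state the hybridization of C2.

C2 has 2 σ bonds, plus two π bonds: steric number 2 → sp.

sp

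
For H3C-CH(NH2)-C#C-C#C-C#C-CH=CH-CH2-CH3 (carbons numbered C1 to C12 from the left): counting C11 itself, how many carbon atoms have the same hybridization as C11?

C11 is sp3 (only σ bonds).
C1: sp3 ✓
C2: sp3 ✓
C3: sp
C4: sp
C5: sp
C6: sp
C7: sp
C8: sp
C9: sp2
C10: sp2
C11: sp3 ✓
C12: sp3 ✓
4 carbons are sp3.

4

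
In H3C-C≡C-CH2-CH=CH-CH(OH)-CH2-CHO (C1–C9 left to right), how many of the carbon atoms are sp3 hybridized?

C1: sp3 ✓
C2: sp
C3: sp
C4: sp3 ✓
C5: sp2
C6: sp2
C7: sp3 ✓
C8: sp3 ✓
C9: sp2
C1, C4, C7, C8 → 4 sp3 carbons.

4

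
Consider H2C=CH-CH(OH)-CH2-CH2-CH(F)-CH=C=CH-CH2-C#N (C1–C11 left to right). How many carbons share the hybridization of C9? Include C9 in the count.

C9 is sp2 (one π bond).
C1: sp2 ✓
C2: sp2 ✓
C3: sp3
C4: sp3
C5: sp3
C6: sp3
C7: sp2 ✓
C8: sp
C9: sp2 ✓
C10: sp3
C11: sp
4 carbons are sp2.

4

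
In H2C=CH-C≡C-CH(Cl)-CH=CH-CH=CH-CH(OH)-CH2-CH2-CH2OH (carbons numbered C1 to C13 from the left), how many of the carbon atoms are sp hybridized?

2

C1: sp2
C2: sp2
C3: sp ✓
C4: sp ✓
C5: sp3
C6: sp2
C7: sp2
C8: sp2
C9: sp2
C10: sp3
C11: sp3
C12: sp3
C13: sp3
C3, C4 → 2 sp carbons.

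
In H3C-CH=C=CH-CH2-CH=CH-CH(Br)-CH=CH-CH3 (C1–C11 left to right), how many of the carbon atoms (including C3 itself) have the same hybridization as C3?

1

C3 is sp (two π bonds).
C1: sp3
C2: sp2
C3: sp ✓
C4: sp2
C5: sp3
C6: sp2
C7: sp2
C8: sp3
C9: sp2
C10: sp2
C11: sp3
1 carbon is sp.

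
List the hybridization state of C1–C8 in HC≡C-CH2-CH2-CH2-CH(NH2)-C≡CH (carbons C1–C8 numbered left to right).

C1 carries 2 σ bonds, plus two π bonds, giving a steric number of 2, so it is sp.
C2 — 2 σ bonds, plus two π bonds. Steric number 2, so sp.
C3: 4 σ bonds; 4 regions of electron density → sp3.
C4: 4 σ bonds; 4 regions of electron density → sp3.
C5 (4 σ bonds) has steric number 4: sp3.
C6 — 4 σ bonds. Steric number 4, so sp3.
C7: 2 σ bonds, plus two π bonds; 2 regions of electron density → sp.
C8 carries 2 σ bonds, plus two π bonds, giving a steric number of 2, so it is sp.

C1 sp, C2 sp, C3 sp3, C4 sp3, C5 sp3, C6 sp3, C7 sp, C8 sp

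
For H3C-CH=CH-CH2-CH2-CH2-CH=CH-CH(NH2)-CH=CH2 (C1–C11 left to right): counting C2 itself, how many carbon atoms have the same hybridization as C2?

C2 is sp2 (one π bond).
C1: sp3
C2: sp2 ✓
C3: sp2 ✓
C4: sp3
C5: sp3
C6: sp3
C7: sp2 ✓
C8: sp2 ✓
C9: sp3
C10: sp2 ✓
C11: sp2 ✓
6 carbons are sp2.

6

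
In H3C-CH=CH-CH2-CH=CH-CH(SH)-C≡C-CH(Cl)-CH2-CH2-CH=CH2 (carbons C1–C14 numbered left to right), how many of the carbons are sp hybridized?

C1: sp3
C2: sp2
C3: sp2
C4: sp3
C5: sp2
C6: sp2
C7: sp3
C8: sp ✓
C9: sp ✓
C10: sp3
C11: sp3
C12: sp3
C13: sp2
C14: sp2
C8, C9 → 2 sp carbons.

2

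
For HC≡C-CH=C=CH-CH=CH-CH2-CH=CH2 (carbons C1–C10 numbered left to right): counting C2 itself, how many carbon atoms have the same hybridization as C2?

C2 is sp (two π bonds).
C1: sp ✓
C2: sp ✓
C3: sp2
C4: sp ✓
C5: sp2
C6: sp2
C7: sp2
C8: sp3
C9: sp2
C10: sp2
3 carbons are sp.

3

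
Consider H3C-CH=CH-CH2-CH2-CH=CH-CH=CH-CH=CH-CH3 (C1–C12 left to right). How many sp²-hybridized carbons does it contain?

8

C1: sp3
C2: sp2 ✓
C3: sp2 ✓
C4: sp3
C5: sp3
C6: sp2 ✓
C7: sp2 ✓
C8: sp2 ✓
C9: sp2 ✓
C10: sp2 ✓
C11: sp2 ✓
C12: sp3
C2, C3, C6, C7, C8, C9, C10, C11 → 8 sp2 carbons.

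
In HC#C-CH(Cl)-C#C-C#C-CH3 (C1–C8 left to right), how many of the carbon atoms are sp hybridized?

6

C1: sp ✓
C2: sp ✓
C3: sp3
C4: sp ✓
C5: sp ✓
C6: sp ✓
C7: sp ✓
C8: sp3
C1, C2, C4, C5, C6, C7 → 6 sp carbons.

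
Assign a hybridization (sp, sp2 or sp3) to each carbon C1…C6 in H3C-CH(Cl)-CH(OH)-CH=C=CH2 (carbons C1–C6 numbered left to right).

C1 sp3, C2 sp3, C3 sp3, C4 sp2, C5 sp, C6 sp2

C1: 4 σ bonds; 4 regions of electron density → sp3.
C2 is sp3: 4 σ bonds, 4 electron-density regions.
C3 is sp3: 4 σ bonds, 4 electron-density regions.
C4 is sp2: 3 σ bonds, plus one π bond, 3 electron-density regions.
C5 is sp: 2 σ bonds, plus two π bonds, 2 electron-density regions.
C6 — 3 σ bonds, plus one π bond. Steric number 3, so sp2.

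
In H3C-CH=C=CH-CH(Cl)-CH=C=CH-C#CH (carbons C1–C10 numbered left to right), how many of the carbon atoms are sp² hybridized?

C1: sp3
C2: sp2 ✓
C3: sp
C4: sp2 ✓
C5: sp3
C6: sp2 ✓
C7: sp
C8: sp2 ✓
C9: sp
C10: sp
C2, C4, C6, C8 → 4 sp2 carbons.

4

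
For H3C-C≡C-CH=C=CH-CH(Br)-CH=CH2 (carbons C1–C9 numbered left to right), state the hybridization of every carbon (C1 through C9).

C1 — 4 σ bonds. Steric number 4, so sp3.
C2 (2 σ bonds, plus two π bonds) has steric number 2: sp.
C3: 2 σ bonds, plus two π bonds; 2 regions of electron density → sp.
C4: 3 σ bonds, plus one π bond — 3 electron domains, sp2.
C5 — 2 σ bonds, plus two π bonds. Steric number 2, so sp.
C6: 3 σ bonds, plus one π bond; 3 regions of electron density → sp2.
C7 — 4 σ bonds. Steric number 4, so sp3.
C8 has 3 σ bonds, plus one π bond: steric number 3 → sp2.
C9 carries 3 σ bonds, plus one π bond, giving a steric number of 3, so it is sp2.

C1 sp3, C2 sp, C3 sp, C4 sp2, C5 sp, C6 sp2, C7 sp3, C8 sp2, C9 sp2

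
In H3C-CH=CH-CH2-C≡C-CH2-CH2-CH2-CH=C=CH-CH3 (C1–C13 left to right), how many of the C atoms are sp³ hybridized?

6

C1: sp3 ✓
C2: sp2
C3: sp2
C4: sp3 ✓
C5: sp
C6: sp
C7: sp3 ✓
C8: sp3 ✓
C9: sp3 ✓
C10: sp2
C11: sp
C12: sp2
C13: sp3 ✓
C1, C4, C7, C8, C9, C13 → 6 sp3 carbons.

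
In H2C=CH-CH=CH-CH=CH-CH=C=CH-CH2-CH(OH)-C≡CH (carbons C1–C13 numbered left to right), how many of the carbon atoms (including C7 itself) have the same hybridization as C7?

C7 is sp2 (one π bond).
C1: sp2 ✓
C2: sp2 ✓
C3: sp2 ✓
C4: sp2 ✓
C5: sp2 ✓
C6: sp2 ✓
C7: sp2 ✓
C8: sp
C9: sp2 ✓
C10: sp3
C11: sp3
C12: sp
C13: sp
8 carbons are sp2.

8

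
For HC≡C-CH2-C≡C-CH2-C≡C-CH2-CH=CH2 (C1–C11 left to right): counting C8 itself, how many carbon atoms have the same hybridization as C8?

6

C8 is sp (two π bonds).
C1: sp ✓
C2: sp ✓
C3: sp3
C4: sp ✓
C5: sp ✓
C6: sp3
C7: sp ✓
C8: sp ✓
C9: sp3
C10: sp2
C11: sp2
6 carbons are sp.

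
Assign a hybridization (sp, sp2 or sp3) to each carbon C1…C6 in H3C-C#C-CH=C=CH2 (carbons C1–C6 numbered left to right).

C1 sp3, C2 sp, C3 sp, C4 sp2, C5 sp, C6 sp2

C1 (4 σ bonds) has steric number 4: sp3.
C2: 2 σ bonds, plus two π bonds — 2 electron domains, sp.
C3 (2 σ bonds, plus two π bonds) has steric number 2: sp.
C4 is sp2: 3 σ bonds, plus one π bond, 3 electron-density regions.
C5: 2 σ bonds, plus two π bonds — 2 electron domains, sp.
C6 has 3 σ bonds, plus one π bond: steric number 3 → sp2.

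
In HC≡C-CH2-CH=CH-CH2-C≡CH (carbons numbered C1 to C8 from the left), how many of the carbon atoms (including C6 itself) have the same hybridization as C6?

2

C6 is sp3 (only σ bonds).
C1: sp
C2: sp
C3: sp3 ✓
C4: sp2
C5: sp2
C6: sp3 ✓
C7: sp
C8: sp
2 carbons are sp3.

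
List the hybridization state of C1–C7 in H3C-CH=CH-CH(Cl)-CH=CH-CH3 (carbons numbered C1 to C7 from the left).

C1 — 4 σ bonds. Steric number 4, so sp3.
C2 carries 3 σ bonds, plus one π bond, giving a steric number of 3, so it is sp2.
C3 — 3 σ bonds, plus one π bond. Steric number 3, so sp2.
C4: 4 σ bonds; 4 regions of electron density → sp3.
C5 is sp2: 3 σ bonds, plus one π bond, 3 electron-density regions.
C6 (3 σ bonds, plus one π bond) has steric number 3: sp2.
C7 (4 σ bonds) has steric number 4: sp3.

C1 sp3, C2 sp2, C3 sp2, C4 sp3, C5 sp2, C6 sp2, C7 sp3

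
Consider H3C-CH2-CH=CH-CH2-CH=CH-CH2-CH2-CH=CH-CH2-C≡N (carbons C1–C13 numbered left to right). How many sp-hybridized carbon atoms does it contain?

1

C1: sp3
C2: sp3
C3: sp2
C4: sp2
C5: sp3
C6: sp2
C7: sp2
C8: sp3
C9: sp3
C10: sp2
C11: sp2
C12: sp3
C13: sp ✓
C13 → 1 sp carbon.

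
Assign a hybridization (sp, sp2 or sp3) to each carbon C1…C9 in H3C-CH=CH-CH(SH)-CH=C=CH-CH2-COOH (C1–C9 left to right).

C1 sp3, C2 sp2, C3 sp2, C4 sp3, C5 sp2, C6 sp, C7 sp2, C8 sp3, C9 sp2

C1 (4 σ bonds) has steric number 4: sp3.
C2 (3 σ bonds, plus one π bond) has steric number 3: sp2.
C3 has 3 σ bonds, plus one π bond: steric number 3 → sp2.
C4: 4 σ bonds — 4 electron domains, sp3.
C5: 3 σ bonds, plus one π bond — 3 electron domains, sp2.
C6: 2 σ bonds, plus two π bonds — 2 electron domains, sp.
C7: 3 σ bonds, plus one π bond; 3 regions of electron density → sp2.
C8: 4 σ bonds — 4 electron domains, sp3.
C9: 3 σ bonds, plus one π bond; 3 regions of electron density → sp2.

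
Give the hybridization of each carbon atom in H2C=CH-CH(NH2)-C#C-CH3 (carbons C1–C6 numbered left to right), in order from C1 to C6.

C1 is sp2: 3 σ bonds, plus one π bond, 3 electron-density regions.
C2: 3 σ bonds, plus one π bond; 3 regions of electron density → sp2.
C3: 4 σ bonds; 4 regions of electron density → sp3.
C4 (2 σ bonds, plus two π bonds) has steric number 2: sp.
C5 has 2 σ bonds, plus two π bonds: steric number 2 → sp.
C6: 4 σ bonds; 4 regions of electron density → sp3.

C1 sp2, C2 sp2, C3 sp3, C4 sp, C5 sp, C6 sp3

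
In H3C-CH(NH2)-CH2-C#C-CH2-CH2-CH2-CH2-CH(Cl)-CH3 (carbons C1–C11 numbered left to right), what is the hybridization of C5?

C5: 2 σ bonds, plus two π bonds — 2 electron domains, sp.

sp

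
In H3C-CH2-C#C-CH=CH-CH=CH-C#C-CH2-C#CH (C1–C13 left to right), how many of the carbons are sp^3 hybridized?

C1: sp3 ✓
C2: sp3 ✓
C3: sp
C4: sp
C5: sp2
C6: sp2
C7: sp2
C8: sp2
C9: sp
C10: sp
C11: sp3 ✓
C12: sp
C13: sp
C1, C2, C11 → 3 sp3 carbons.

3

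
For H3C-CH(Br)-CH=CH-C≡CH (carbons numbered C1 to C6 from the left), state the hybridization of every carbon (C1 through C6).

C1 carries 4 σ bonds, giving a steric number of 4, so it is sp3.
C2 is sp3: 4 σ bonds, 4 electron-density regions.
C3 carries 3 σ bonds, plus one π bond, giving a steric number of 3, so it is sp2.
C4: 3 σ bonds, plus one π bond — 3 electron domains, sp2.
C5: 2 σ bonds, plus two π bonds — 2 electron domains, sp.
C6 — 2 σ bonds, plus two π bonds. Steric number 2, so sp.

C1 sp3, C2 sp3, C3 sp2, C4 sp2, C5 sp, C6 sp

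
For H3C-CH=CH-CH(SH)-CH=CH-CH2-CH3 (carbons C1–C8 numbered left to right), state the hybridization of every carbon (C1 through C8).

C1 sp3, C2 sp2, C3 sp2, C4 sp3, C5 sp2, C6 sp2, C7 sp3, C8 sp3

C1: 4 σ bonds — 4 electron domains, sp3.
C2 carries 3 σ bonds, plus one π bond, giving a steric number of 3, so it is sp2.
C3: 3 σ bonds, plus one π bond — 3 electron domains, sp2.
C4: 4 σ bonds; 4 regions of electron density → sp3.
C5 — 3 σ bonds, plus one π bond. Steric number 3, so sp2.
C6 — 3 σ bonds, plus one π bond. Steric number 3, so sp2.
C7 (4 σ bonds) has steric number 4: sp3.
C8 — 4 σ bonds. Steric number 4, so sp3.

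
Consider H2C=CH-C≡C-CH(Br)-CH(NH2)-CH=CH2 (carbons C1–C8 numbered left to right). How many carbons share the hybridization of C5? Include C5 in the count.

C5 is sp3 (only σ bonds).
C1: sp2
C2: sp2
C3: sp
C4: sp
C5: sp3 ✓
C6: sp3 ✓
C7: sp2
C8: sp2
2 carbons are sp3.

2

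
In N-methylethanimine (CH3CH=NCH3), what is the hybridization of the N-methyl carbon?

The N-methyl carbon: 4 σ bonds; 4 regions of electron density → sp3.

sp3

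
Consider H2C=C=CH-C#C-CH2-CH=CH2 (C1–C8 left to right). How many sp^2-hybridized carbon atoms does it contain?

C1: sp2 ✓
C2: sp
C3: sp2 ✓
C4: sp
C5: sp
C6: sp3
C7: sp2 ✓
C8: sp2 ✓
C1, C3, C7, C8 → 4 sp2 carbons.

4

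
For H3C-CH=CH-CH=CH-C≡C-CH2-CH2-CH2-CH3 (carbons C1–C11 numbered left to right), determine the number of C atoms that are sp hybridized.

C1: sp3
C2: sp2
C3: sp2
C4: sp2
C5: sp2
C6: sp ✓
C7: sp ✓
C8: sp3
C9: sp3
C10: sp3
C11: sp3
C6, C7 → 2 sp carbons.

2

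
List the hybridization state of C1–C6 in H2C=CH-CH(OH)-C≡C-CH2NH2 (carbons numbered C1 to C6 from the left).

C1 sp2, C2 sp2, C3 sp3, C4 sp, C5 sp, C6 sp3

C1 (3 σ bonds, plus one π bond) has steric number 3: sp2.
C2 — 3 σ bonds, plus one π bond. Steric number 3, so sp2.
C3 has 4 σ bonds: steric number 4 → sp3.
C4 — 2 σ bonds, plus two π bonds. Steric number 2, so sp.
C5 — 2 σ bonds, plus two π bonds. Steric number 2, so sp.
C6 (4 σ bonds) has steric number 4: sp3.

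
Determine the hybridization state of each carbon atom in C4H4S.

Each carbon atom has 3 σ bonds, plus one π bond: steric number 3 → sp2.

sp2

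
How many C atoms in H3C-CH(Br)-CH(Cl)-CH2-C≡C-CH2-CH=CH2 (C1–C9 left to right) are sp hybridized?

C1: sp3
C2: sp3
C3: sp3
C4: sp3
C5: sp ✓
C6: sp ✓
C7: sp3
C8: sp2
C9: sp2
C5, C6 → 2 sp carbons.

2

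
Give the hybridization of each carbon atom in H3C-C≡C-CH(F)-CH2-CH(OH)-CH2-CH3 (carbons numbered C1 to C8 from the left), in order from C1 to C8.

C1 sp3, C2 sp, C3 sp, C4 sp3, C5 sp3, C6 sp3, C7 sp3, C8 sp3

C1: 4 σ bonds — 4 electron domains, sp3.
C2 carries 2 σ bonds, plus two π bonds, giving a steric number of 2, so it is sp.
C3 (2 σ bonds, plus two π bonds) has steric number 2: sp.
C4 has 4 σ bonds: steric number 4 → sp3.
C5 (4 σ bonds) has steric number 4: sp3.
C6 is sp3: 4 σ bonds, 4 electron-density regions.
C7: 4 σ bonds; 4 regions of electron density → sp3.
C8 carries 4 σ bonds, giving a steric number of 4, so it is sp3.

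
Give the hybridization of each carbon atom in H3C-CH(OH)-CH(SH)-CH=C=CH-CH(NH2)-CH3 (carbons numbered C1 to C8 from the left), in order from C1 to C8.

C1 carries 4 σ bonds, giving a steric number of 4, so it is sp3.
C2 (4 σ bonds) has steric number 4: sp3.
C3: 4 σ bonds — 4 electron domains, sp3.
C4: 3 σ bonds, plus one π bond; 3 regions of electron density → sp2.
C5 has 2 σ bonds, plus two π bonds: steric number 2 → sp.
C6 (3 σ bonds, plus one π bond) has steric number 3: sp2.
C7: 4 σ bonds — 4 electron domains, sp3.
C8 carries 4 σ bonds, giving a steric number of 4, so it is sp3.

C1 sp3, C2 sp3, C3 sp3, C4 sp2, C5 sp, C6 sp2, C7 sp3, C8 sp3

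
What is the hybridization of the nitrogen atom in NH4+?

sp3

Four σ bonds, no lone pair → sp3, tetrahedral.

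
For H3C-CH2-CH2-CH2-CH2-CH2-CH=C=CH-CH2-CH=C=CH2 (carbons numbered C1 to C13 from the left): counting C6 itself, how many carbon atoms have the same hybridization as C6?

C6 is sp3 (only σ bonds).
C1: sp3 ✓
C2: sp3 ✓
C3: sp3 ✓
C4: sp3 ✓
C5: sp3 ✓
C6: sp3 ✓
C7: sp2
C8: sp
C9: sp2
C10: sp3 ✓
C11: sp2
C12: sp
C13: sp2
7 carbons are sp3.

7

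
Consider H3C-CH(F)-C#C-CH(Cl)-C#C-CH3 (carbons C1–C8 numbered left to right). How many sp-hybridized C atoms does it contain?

C1: sp3
C2: sp3
C3: sp ✓
C4: sp ✓
C5: sp3
C6: sp ✓
C7: sp ✓
C8: sp3
C3, C4, C6, C7 → 4 sp carbons.

4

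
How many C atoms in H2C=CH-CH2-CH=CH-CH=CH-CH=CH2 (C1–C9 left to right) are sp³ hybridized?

C1: sp2
C2: sp2
C3: sp3 ✓
C4: sp2
C5: sp2
C6: sp2
C7: sp2
C8: sp2
C9: sp2
C3 → 1 sp3 carbon.

1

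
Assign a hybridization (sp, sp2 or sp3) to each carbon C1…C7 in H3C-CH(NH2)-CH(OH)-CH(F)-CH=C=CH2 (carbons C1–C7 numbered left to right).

C1: 4 σ bonds — 4 electron domains, sp3.
C2: 4 σ bonds; 4 regions of electron density → sp3.
C3 is sp3: 4 σ bonds, 4 electron-density regions.
C4 has 4 σ bonds: steric number 4 → sp3.
C5 has 3 σ bonds, plus one π bond: steric number 3 → sp2.
C6: 2 σ bonds, plus two π bonds; 2 regions of electron density → sp.
C7 (3 σ bonds, plus one π bond) has steric number 3: sp2.

C1 sp3, C2 sp3, C3 sp3, C4 sp3, C5 sp2, C6 sp, C7 sp2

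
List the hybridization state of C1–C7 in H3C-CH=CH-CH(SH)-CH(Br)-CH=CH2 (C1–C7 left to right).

C1 sp3, C2 sp2, C3 sp2, C4 sp3, C5 sp3, C6 sp2, C7 sp2

C1 has 4 σ bonds: steric number 4 → sp3.
C2: 3 σ bonds, plus one π bond — 3 electron domains, sp2.
C3 carries 3 σ bonds, plus one π bond, giving a steric number of 3, so it is sp2.
C4 is sp3: 4 σ bonds, 4 electron-density regions.
C5 — 4 σ bonds. Steric number 4, so sp3.
C6 is sp2: 3 σ bonds, plus one π bond, 3 electron-density regions.
C7 (3 σ bonds, plus one π bond) has steric number 3: sp2.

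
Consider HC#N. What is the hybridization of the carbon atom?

The carbon atom — 2 σ bonds, plus two π bonds. Steric number 2, so sp.

sp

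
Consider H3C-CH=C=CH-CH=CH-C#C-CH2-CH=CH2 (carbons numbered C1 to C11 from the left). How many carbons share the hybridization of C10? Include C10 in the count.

C10 is sp2 (one π bond).
C1: sp3
C2: sp2 ✓
C3: sp
C4: sp2 ✓
C5: sp2 ✓
C6: sp2 ✓
C7: sp
C8: sp
C9: sp3
C10: sp2 ✓
C11: sp2 ✓
6 carbons are sp2.

6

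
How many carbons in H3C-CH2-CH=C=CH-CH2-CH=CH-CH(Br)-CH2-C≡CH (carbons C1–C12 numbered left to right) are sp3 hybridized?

5

C1: sp3 ✓
C2: sp3 ✓
C3: sp2
C4: sp
C5: sp2
C6: sp3 ✓
C7: sp2
C8: sp2
C9: sp3 ✓
C10: sp3 ✓
C11: sp
C12: sp
C1, C2, C6, C9, C10 → 5 sp3 carbons.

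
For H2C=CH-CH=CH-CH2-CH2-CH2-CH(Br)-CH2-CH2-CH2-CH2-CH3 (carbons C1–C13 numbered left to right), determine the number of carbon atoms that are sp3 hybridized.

9

C1: sp2
C2: sp2
C3: sp2
C4: sp2
C5: sp3 ✓
C6: sp3 ✓
C7: sp3 ✓
C8: sp3 ✓
C9: sp3 ✓
C10: sp3 ✓
C11: sp3 ✓
C12: sp3 ✓
C13: sp3 ✓
C5, C6, C7, C8, C9, C10, C11, C12, C13 → 9 sp3 carbons.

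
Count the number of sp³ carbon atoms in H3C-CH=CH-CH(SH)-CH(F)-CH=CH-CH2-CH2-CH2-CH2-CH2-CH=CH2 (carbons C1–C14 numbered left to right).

8

C1: sp3 ✓
C2: sp2
C3: sp2
C4: sp3 ✓
C5: sp3 ✓
C6: sp2
C7: sp2
C8: sp3 ✓
C9: sp3 ✓
C10: sp3 ✓
C11: sp3 ✓
C12: sp3 ✓
C13: sp2
C14: sp2
C1, C4, C5, C8, C9, C10, C11, C12 → 8 sp3 carbons.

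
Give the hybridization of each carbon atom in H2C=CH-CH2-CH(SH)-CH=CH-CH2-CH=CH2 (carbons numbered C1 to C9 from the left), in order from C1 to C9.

C1: 3 σ bonds, plus one π bond; 3 regions of electron density → sp2.
C2 (3 σ bonds, plus one π bond) has steric number 3: sp2.
C3: 4 σ bonds — 4 electron domains, sp3.
C4: 4 σ bonds; 4 regions of electron density → sp3.
C5 has 3 σ bonds, plus one π bond: steric number 3 → sp2.
C6: 3 σ bonds, plus one π bond — 3 electron domains, sp2.
C7 is sp3: 4 σ bonds, 4 electron-density regions.
C8: 3 σ bonds, plus one π bond; 3 regions of electron density → sp2.
C9: 3 σ bonds, plus one π bond — 3 electron domains, sp2.

C1 sp2, C2 sp2, C3 sp3, C4 sp3, C5 sp2, C6 sp2, C7 sp3, C8 sp2, C9 sp2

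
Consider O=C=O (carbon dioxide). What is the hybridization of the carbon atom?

sp

Two σ bonds, two π bonds → steric number 2 → sp.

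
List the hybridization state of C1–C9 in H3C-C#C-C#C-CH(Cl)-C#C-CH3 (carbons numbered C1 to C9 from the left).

C1 has 4 σ bonds: steric number 4 → sp3.
C2: 2 σ bonds, plus two π bonds — 2 electron domains, sp.
C3 has 2 σ bonds, plus two π bonds: steric number 2 → sp.
C4 is sp: 2 σ bonds, plus two π bonds, 2 electron-density regions.
C5 — 2 σ bonds, plus two π bonds. Steric number 2, so sp.
C6 has 4 σ bonds: steric number 4 → sp3.
C7: 2 σ bonds, plus two π bonds; 2 regions of electron density → sp.
C8: 2 σ bonds, plus two π bonds; 2 regions of electron density → sp.
C9 has 4 σ bonds: steric number 4 → sp3.

C1 sp3, C2 sp, C3 sp, C4 sp, C5 sp, C6 sp3, C7 sp, C8 sp, C9 sp3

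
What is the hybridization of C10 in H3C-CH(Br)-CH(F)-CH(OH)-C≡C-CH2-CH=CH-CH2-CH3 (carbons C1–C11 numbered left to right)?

sp3

C10 has 4 σ bonds: steric number 4 → sp3.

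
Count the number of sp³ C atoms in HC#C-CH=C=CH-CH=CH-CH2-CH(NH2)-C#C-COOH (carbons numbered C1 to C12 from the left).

C1: sp
C2: sp
C3: sp2
C4: sp
C5: sp2
C6: sp2
C7: sp2
C8: sp3 ✓
C9: sp3 ✓
C10: sp
C11: sp
C12: sp2
C8, C9 → 2 sp3 carbons.

2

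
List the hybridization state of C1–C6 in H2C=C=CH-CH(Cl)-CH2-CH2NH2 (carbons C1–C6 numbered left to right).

C1 sp2, C2 sp, C3 sp2, C4 sp3, C5 sp3, C6 sp3

C1: 3 σ bonds, plus one π bond — 3 electron domains, sp2.
C2 carries 2 σ bonds, plus two π bonds, giving a steric number of 2, so it is sp.
C3 has 3 σ bonds, plus one π bond: steric number 3 → sp2.
C4 carries 4 σ bonds, giving a steric number of 4, so it is sp3.
C5 has 4 σ bonds: steric number 4 → sp3.
C6 carries 4 σ bonds, giving a steric number of 4, so it is sp3.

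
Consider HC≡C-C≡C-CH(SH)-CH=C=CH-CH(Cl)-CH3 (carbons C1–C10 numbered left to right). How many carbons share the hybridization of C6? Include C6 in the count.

C6 is sp2 (one π bond).
C1: sp
C2: sp
C3: sp
C4: sp
C5: sp3
C6: sp2 ✓
C7: sp
C8: sp2 ✓
C9: sp3
C10: sp3
2 carbons are sp2.

2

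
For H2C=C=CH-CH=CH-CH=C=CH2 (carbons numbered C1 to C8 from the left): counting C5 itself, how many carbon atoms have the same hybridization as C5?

6

C5 is sp2 (one π bond).
C1: sp2 ✓
C2: sp
C3: sp2 ✓
C4: sp2 ✓
C5: sp2 ✓
C6: sp2 ✓
C7: sp
C8: sp2 ✓
6 carbons are sp2.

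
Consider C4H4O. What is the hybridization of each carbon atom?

sp^2

Each carbon atom: 3 σ bonds, plus one π bond — 3 electron domains, sp2.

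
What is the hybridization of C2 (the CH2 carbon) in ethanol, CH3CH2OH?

C2 (the CH2 carbon): 4 σ bonds; 4 regions of electron density → sp3.

sp³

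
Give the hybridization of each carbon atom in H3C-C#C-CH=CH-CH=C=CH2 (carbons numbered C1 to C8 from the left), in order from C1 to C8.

C1 has 4 σ bonds: steric number 4 → sp3.
C2: 2 σ bonds, plus two π bonds — 2 electron domains, sp.
C3 has 2 σ bonds, plus two π bonds: steric number 2 → sp.
C4 has 3 σ bonds, plus one π bond: steric number 3 → sp2.
C5 is sp2: 3 σ bonds, plus one π bond, 3 electron-density regions.
C6: 3 σ bonds, plus one π bond; 3 regions of electron density → sp2.
C7 has 2 σ bonds, plus two π bonds: steric number 2 → sp.
C8 has 3 σ bonds, plus one π bond: steric number 3 → sp2.

C1 sp3, C2 sp, C3 sp, C4 sp2, C5 sp2, C6 sp2, C7 sp, C8 sp2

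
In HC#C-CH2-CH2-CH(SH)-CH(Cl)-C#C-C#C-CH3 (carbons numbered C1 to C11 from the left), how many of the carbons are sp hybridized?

C1: sp ✓
C2: sp ✓
C3: sp3
C4: sp3
C5: sp3
C6: sp3
C7: sp ✓
C8: sp ✓
C9: sp ✓
C10: sp ✓
C11: sp3
C1, C2, C7, C8, C9, C10 → 6 sp carbons.

6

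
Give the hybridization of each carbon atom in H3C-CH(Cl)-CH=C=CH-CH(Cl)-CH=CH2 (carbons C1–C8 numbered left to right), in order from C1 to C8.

C1 sp3, C2 sp3, C3 sp2, C4 sp, C5 sp2, C6 sp3, C7 sp2, C8 sp2

C1 — 4 σ bonds. Steric number 4, so sp3.
C2 has 4 σ bonds: steric number 4 → sp3.
C3 (3 σ bonds, plus one π bond) has steric number 3: sp2.
C4 — 2 σ bonds, plus two π bonds. Steric number 2, so sp.
C5 has 3 σ bonds, plus one π bond: steric number 3 → sp2.
C6: 4 σ bonds; 4 regions of electron density → sp3.
C7 has 3 σ bonds, plus one π bond: steric number 3 → sp2.
C8 — 3 σ bonds, plus one π bond. Steric number 3, so sp2.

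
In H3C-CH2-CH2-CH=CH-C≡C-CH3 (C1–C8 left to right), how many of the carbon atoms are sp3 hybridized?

C1: sp3 ✓
C2: sp3 ✓
C3: sp3 ✓
C4: sp2
C5: sp2
C6: sp
C7: sp
C8: sp3 ✓
C1, C2, C3, C8 → 4 sp3 carbons.

4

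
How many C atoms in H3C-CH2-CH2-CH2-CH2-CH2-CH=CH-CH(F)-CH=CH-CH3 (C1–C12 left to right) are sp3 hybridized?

8

C1: sp3 ✓
C2: sp3 ✓
C3: sp3 ✓
C4: sp3 ✓
C5: sp3 ✓
C6: sp3 ✓
C7: sp2
C8: sp2
C9: sp3 ✓
C10: sp2
C11: sp2
C12: sp3 ✓
C1, C2, C3, C4, C5, C6, C9, C12 → 8 sp3 carbons.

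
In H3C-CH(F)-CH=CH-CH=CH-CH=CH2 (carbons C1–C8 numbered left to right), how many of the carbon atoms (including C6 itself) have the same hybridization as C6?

C6 is sp2 (one π bond).
C1: sp3
C2: sp3
C3: sp2 ✓
C4: sp2 ✓
C5: sp2 ✓
C6: sp2 ✓
C7: sp2 ✓
C8: sp2 ✓
6 carbons are sp2.

6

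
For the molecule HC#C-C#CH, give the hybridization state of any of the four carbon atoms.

Every carbon is part of a C≡C triple bond: two σ regions → sp.

sp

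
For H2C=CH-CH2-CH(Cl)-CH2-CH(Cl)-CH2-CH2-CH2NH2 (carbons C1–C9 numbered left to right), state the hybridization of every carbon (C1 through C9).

C1 — 3 σ bonds, plus one π bond. Steric number 3, so sp2.
C2: 3 σ bonds, plus one π bond; 3 regions of electron density → sp2.
C3 (4 σ bonds) has steric number 4: sp3.
C4: 4 σ bonds; 4 regions of electron density → sp3.
C5 carries 4 σ bonds, giving a steric number of 4, so it is sp3.
C6 has 4 σ bonds: steric number 4 → sp3.
C7 carries 4 σ bonds, giving a steric number of 4, so it is sp3.
C8 carries 4 σ bonds, giving a steric number of 4, so it is sp3.
C9: 4 σ bonds — 4 electron domains, sp3.

C1 sp2, C2 sp2, C3 sp3, C4 sp3, C5 sp3, C6 sp3, C7 sp3, C8 sp3, C9 sp3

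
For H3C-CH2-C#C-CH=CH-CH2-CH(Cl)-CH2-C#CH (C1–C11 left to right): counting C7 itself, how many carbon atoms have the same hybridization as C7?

5

C7 is sp3 (only σ bonds).
C1: sp3 ✓
C2: sp3 ✓
C3: sp
C4: sp
C5: sp2
C6: sp2
C7: sp3 ✓
C8: sp3 ✓
C9: sp3 ✓
C10: sp
C11: sp
5 carbons are sp3.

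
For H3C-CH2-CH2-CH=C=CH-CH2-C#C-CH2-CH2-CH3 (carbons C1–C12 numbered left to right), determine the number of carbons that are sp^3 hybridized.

7

C1: sp3 ✓
C2: sp3 ✓
C3: sp3 ✓
C4: sp2
C5: sp
C6: sp2
C7: sp3 ✓
C8: sp
C9: sp
C10: sp3 ✓
C11: sp3 ✓
C12: sp3 ✓
C1, C2, C3, C7, C10, C11, C12 → 7 sp3 carbons.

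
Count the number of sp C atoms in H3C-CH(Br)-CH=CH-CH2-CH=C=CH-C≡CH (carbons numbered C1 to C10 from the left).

3

C1: sp3
C2: sp3
C3: sp2
C4: sp2
C5: sp3
C6: sp2
C7: sp ✓
C8: sp2
C9: sp ✓
C10: sp ✓
C7, C9, C10 → 3 sp carbons.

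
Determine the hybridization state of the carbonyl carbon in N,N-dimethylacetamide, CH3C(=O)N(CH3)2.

The carbonyl carbon — 3 σ bonds, plus one π bond. Steric number 3, so sp2.

sp2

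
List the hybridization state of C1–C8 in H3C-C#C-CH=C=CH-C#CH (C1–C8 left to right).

C1 sp3, C2 sp, C3 sp, C4 sp2, C5 sp, C6 sp2, C7 sp, C8 sp

C1 carries 4 σ bonds, giving a steric number of 4, so it is sp3.
C2 is sp: 2 σ bonds, plus two π bonds, 2 electron-density regions.
C3 has 2 σ bonds, plus two π bonds: steric number 2 → sp.
C4 (3 σ bonds, plus one π bond) has steric number 3: sp2.
C5: 2 σ bonds, plus two π bonds — 2 electron domains, sp.
C6: 3 σ bonds, plus one π bond — 3 electron domains, sp2.
C7 is sp: 2 σ bonds, plus two π bonds, 2 electron-density regions.
C8 — 2 σ bonds, plus two π bonds. Steric number 2, so sp.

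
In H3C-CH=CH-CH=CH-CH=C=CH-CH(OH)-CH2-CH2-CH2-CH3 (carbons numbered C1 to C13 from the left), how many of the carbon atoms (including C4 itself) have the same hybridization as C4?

6

C4 is sp2 (one π bond).
C1: sp3
C2: sp2 ✓
C3: sp2 ✓
C4: sp2 ✓
C5: sp2 ✓
C6: sp2 ✓
C7: sp
C8: sp2 ✓
C9: sp3
C10: sp3
C11: sp3
C12: sp3
C13: sp3
6 carbons are sp2.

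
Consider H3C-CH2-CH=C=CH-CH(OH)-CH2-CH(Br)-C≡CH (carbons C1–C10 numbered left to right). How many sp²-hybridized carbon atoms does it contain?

2

C1: sp3
C2: sp3
C3: sp2 ✓
C4: sp
C5: sp2 ✓
C6: sp3
C7: sp3
C8: sp3
C9: sp
C10: sp
C3, C5 → 2 sp2 carbons.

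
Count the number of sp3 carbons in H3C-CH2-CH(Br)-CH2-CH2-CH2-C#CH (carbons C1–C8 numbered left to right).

C1: sp3 ✓
C2: sp3 ✓
C3: sp3 ✓
C4: sp3 ✓
C5: sp3 ✓
C6: sp3 ✓
C7: sp
C8: sp
C1, C2, C3, C4, C5, C6 → 6 sp3 carbons.

6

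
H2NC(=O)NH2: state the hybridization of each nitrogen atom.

Both N lone pairs are conjugated with the C=O; planar sp2.

sp2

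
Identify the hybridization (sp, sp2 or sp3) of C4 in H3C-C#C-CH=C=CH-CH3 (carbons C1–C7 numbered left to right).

sp2

C4 has 3 σ bonds, plus one π bond: steric number 3 → sp2.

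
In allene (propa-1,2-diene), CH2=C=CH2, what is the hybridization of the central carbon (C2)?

Two σ bonds and two π bonds (one to each neighbour) → sp.

sp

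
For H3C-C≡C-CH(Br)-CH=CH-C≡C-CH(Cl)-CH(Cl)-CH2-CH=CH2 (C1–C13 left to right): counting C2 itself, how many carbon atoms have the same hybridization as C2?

C2 is sp (two π bonds).
C1: sp3
C2: sp ✓
C3: sp ✓
C4: sp3
C5: sp2
C6: sp2
C7: sp ✓
C8: sp ✓
C9: sp3
C10: sp3
C11: sp3
C12: sp2
C13: sp2
4 carbons are sp.

4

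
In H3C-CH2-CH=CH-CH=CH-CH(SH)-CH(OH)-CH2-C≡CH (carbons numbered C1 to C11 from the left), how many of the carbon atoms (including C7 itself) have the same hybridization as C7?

5

C7 is sp3 (only σ bonds).
C1: sp3 ✓
C2: sp3 ✓
C3: sp2
C4: sp2
C5: sp2
C6: sp2
C7: sp3 ✓
C8: sp3 ✓
C9: sp3 ✓
C10: sp
C11: sp
5 carbons are sp3.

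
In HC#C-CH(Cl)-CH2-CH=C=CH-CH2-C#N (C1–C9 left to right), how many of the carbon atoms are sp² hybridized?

C1: sp
C2: sp
C3: sp3
C4: sp3
C5: sp2 ✓
C6: sp
C7: sp2 ✓
C8: sp3
C9: sp
C5, C7 → 2 sp2 carbons.

2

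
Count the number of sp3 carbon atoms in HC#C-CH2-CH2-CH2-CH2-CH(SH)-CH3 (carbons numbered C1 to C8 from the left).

6

C1: sp
C2: sp
C3: sp3 ✓
C4: sp3 ✓
C5: sp3 ✓
C6: sp3 ✓
C7: sp3 ✓
C8: sp3 ✓
C3, C4, C5, C6, C7, C8 → 6 sp3 carbons.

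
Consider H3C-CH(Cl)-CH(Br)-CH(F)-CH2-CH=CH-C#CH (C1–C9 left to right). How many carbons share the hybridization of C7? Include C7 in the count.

2

C7 is sp2 (one π bond).
C1: sp3
C2: sp3
C3: sp3
C4: sp3
C5: sp3
C6: sp2 ✓
C7: sp2 ✓
C8: sp
C9: sp
2 carbons are sp2.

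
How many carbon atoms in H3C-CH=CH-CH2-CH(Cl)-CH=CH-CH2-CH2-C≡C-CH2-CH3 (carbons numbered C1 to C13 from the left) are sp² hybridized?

4

C1: sp3
C2: sp2 ✓
C3: sp2 ✓
C4: sp3
C5: sp3
C6: sp2 ✓
C7: sp2 ✓
C8: sp3
C9: sp3
C10: sp
C11: sp
C12: sp3
C13: sp3
C2, C3, C6, C7 → 4 sp2 carbons.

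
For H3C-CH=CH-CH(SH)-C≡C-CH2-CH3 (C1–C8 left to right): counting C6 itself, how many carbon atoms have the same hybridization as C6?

C6 is sp (two π bonds).
C1: sp3
C2: sp2
C3: sp2
C4: sp3
C5: sp ✓
C6: sp ✓
C7: sp3
C8: sp3
2 carbons are sp.

2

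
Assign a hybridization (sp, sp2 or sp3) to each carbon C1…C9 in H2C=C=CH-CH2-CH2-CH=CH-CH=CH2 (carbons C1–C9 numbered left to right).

C1 has 3 σ bonds, plus one π bond: steric number 3 → sp2.
C2 carries 2 σ bonds, plus two π bonds, giving a steric number of 2, so it is sp.
C3: 3 σ bonds, plus one π bond — 3 electron domains, sp2.
C4 (4 σ bonds) has steric number 4: sp3.
C5 is sp3: 4 σ bonds, 4 electron-density regions.
C6 (3 σ bonds, plus one π bond) has steric number 3: sp2.
C7: 3 σ bonds, plus one π bond — 3 electron domains, sp2.
C8 — 3 σ bonds, plus one π bond. Steric number 3, so sp2.
C9: 3 σ bonds, plus one π bond — 3 electron domains, sp2.

C1 sp2, C2 sp, C3 sp2, C4 sp3, C5 sp3, C6 sp2, C7 sp2, C8 sp2, C9 sp2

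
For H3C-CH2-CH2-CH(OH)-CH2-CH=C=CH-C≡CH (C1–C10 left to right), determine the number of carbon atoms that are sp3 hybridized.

5

C1: sp3 ✓
C2: sp3 ✓
C3: sp3 ✓
C4: sp3 ✓
C5: sp3 ✓
C6: sp2
C7: sp
C8: sp2
C9: sp
C10: sp
C1, C2, C3, C4, C5 → 5 sp3 carbons.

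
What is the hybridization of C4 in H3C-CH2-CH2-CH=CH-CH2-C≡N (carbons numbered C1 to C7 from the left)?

sp²

C4: 3 σ bonds, plus one π bond — 3 electron domains, sp2.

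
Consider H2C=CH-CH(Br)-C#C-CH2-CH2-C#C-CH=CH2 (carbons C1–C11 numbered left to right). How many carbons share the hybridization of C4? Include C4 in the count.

C4 is sp (two π bonds).
C1: sp2
C2: sp2
C3: sp3
C4: sp ✓
C5: sp ✓
C6: sp3
C7: sp3
C8: sp ✓
C9: sp ✓
C10: sp2
C11: sp2
4 carbons are sp.

4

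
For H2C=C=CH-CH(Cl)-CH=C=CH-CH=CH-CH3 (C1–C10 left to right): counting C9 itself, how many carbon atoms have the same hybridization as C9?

6

C9 is sp2 (one π bond).
C1: sp2 ✓
C2: sp
C3: sp2 ✓
C4: sp3
C5: sp2 ✓
C6: sp
C7: sp2 ✓
C8: sp2 ✓
C9: sp2 ✓
C10: sp3
6 carbons are sp2.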